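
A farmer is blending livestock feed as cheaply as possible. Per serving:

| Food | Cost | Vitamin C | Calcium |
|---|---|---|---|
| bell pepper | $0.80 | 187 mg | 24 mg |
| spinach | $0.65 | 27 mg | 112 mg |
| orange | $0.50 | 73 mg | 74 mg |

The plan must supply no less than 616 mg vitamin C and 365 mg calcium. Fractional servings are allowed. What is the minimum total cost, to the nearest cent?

$3.47

With two linear requirements the optimum uses one or two foods; enumerate the corners.
bell pepper only: max(616/187, 365/24) = 15.21 servings → $12.17.
spinach only: max(616/27, 365/112) = 22.81 servings → $14.83.
orange only: max(616/73, 365/74) = 8.438 servings → $4.22.
bell pepper + spinach with both tight: 2.914 servings and 2.635 servings → $4.04.
bell pepper + orange with both tight: 1.567 servings and 4.424 servings → $3.47.
spinach + orange: the both-tight solution has a negative serving — not a feasible corner.
The minimum over all feasible corners is $3.47.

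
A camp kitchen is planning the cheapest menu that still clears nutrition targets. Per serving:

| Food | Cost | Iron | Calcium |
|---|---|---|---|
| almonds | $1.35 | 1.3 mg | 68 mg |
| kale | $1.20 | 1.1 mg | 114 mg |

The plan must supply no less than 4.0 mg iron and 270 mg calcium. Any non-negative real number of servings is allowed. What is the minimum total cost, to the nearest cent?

$4.22

An LP optimum is at a vertex; with two nutrient constraints at most two foods are used. Check each candidate.
almonds only: max(4.0/1.3, 270/68) = 3.971 servings → $5.36.
kale only: max(4.0/1.1, 270/114) = 3.636 servings → $4.36.
almonds + kale with both tight: 2.166 servings and 1.076 servings → $4.22.
Cheapest feasible corner: $4.22.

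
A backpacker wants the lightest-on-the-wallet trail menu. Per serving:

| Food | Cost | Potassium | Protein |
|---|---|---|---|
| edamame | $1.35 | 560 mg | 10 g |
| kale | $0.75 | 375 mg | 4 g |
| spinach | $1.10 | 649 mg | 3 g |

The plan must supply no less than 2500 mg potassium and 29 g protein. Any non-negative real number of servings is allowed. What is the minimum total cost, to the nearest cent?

This is a tiny linear program; its minimum lies at a vertex of the feasible set. List the vertices and price them.
edamame only: max(2500/560, 29/10) = 4.464 servings → $6.03.
kale only: max(2500/375, 29/4) = 7.25 servings → $5.44.
spinach only: max(2500/649, 29/3) = 9.667 servings → $10.63.
edamame + kale with both tight: 0.5795 servings and 5.801 servings → $5.13.
edamame + spinach with both tight: 2.354 servings and 1.821 servings → $5.18.
kale + spinach: intersection lies outside the first quadrant.
Cheapest feasible corner: $5.13.

$5.13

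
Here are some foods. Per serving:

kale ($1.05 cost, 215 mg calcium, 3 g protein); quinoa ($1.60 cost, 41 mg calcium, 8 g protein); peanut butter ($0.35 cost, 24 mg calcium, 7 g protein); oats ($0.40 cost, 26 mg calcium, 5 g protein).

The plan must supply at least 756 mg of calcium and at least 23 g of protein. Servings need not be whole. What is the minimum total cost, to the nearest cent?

Compare the cost at each extreme point of the feasible region.
kale only: max(756/215, 23/3) = 7.667 servings → $8.05.
quinoa only: max(756/41, 23/8) = 18.44 servings → $29.50.
peanut butter only: max(756/24, 23/7) = 31.5 servings → $11.03.
oats only: max(756/26, 23/5) = 29.08 servings → $11.63.
kale + quinoa with both tight: 3.197 servings and 1.676 servings → $6.04.
kale + peanut butter with both tight: 3.308 servings and 1.868 servings → $4.13.
kale + oats with both tight: 3.192 servings and 2.685 servings → $4.43.
quinoa + peanut butter: the both-tight solution has a negative serving — not a feasible corner.
quinoa + oats with both targets exact would need a negative amount; discard.
peanut butter + oats: intersection lies outside the first quadrant.
The minimum over all feasible corners is $4.13.

$4.13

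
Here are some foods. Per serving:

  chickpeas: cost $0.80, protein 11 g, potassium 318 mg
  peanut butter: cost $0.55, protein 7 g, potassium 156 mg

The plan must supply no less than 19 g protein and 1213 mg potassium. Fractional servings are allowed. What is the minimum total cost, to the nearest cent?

Check every corner: each single food scaled to meet both minima, and each pair solved so both constraints bind.
chickpeas only: max(19/11, 1213/318) = 3.814 servings → $3.05.
peanut butter only: max(19/7, 1213/156) = 7.776 servings → $4.28.
chickpeas + peanut butter: intersection lies outside the first quadrant.
The minimum over all feasible corners is $3.05.

$3.05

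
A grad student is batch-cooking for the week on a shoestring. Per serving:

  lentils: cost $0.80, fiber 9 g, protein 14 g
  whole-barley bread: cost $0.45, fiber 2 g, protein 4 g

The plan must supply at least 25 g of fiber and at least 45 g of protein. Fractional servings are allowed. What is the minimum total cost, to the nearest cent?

$2.57

Check every corner: each single food scaled to meet both minima, and each pair solved so both constraints bind.
lentils only: max(25/9, 45/14) = 3.214 servings → $2.57.
whole-barley bread only: max(25/2, 45/4) = 12.5 servings → $5.62.
lentils + whole-barley bread with both tight: 1.25 servings and 6.875 servings → $4.09.
Cheapest feasible corner: $2.57.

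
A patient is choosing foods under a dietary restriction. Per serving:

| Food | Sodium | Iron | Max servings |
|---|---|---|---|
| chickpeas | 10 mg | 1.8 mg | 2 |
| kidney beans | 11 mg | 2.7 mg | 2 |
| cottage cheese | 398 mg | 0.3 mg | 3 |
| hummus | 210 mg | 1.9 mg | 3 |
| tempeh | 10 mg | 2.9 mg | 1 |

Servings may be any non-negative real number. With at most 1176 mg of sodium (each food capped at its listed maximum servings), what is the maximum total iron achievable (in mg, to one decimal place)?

18.0 mg

Iron per mg sodium: tempeh 0.29, kidney beans 0.2455, chickpeas 0.18, hummus 0.009048, cottage cheese 0.0007538.
Take 1 serving of tempeh: uses 10 mg sodium, +2.9 mg iron (running total 2.9 mg).
Take 2 servings of kidney beans: uses 22 mg sodium, +5.4 mg iron (running total 8.3 mg).
Take 2 servings of chickpeas: uses 20 mg sodium, +3.6 mg iron (running total 11.9 mg).
Take 3 servings of hummus: uses 630 mg sodium, +5.7 mg iron (running total 17.6 mg).
Take 1.241 servings of cottage cheese: uses 494 mg sodium, +0.4 mg iron (running total 18.0 mg).
Greedy by best ratio exhausts the sodium allowance optimally: 18.0 mg.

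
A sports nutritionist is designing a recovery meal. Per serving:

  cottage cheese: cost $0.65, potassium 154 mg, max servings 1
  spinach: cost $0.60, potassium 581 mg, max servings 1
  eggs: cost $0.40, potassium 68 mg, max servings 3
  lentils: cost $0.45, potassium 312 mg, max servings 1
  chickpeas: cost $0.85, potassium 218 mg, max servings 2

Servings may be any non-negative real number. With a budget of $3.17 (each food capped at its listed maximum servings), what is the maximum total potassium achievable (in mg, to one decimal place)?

Potassium per dollar: spinach 968.3, lentils 693.3, chickpeas 256.5, cottage cheese 236.9, eggs 170.
Take 1 serving of spinach: spends $0.60, +581.0 mg potassium (running total 581.0 mg).
Take 1 serving of lentils: spends $0.45, +312.0 mg potassium (running total 893.0 mg).
Take 2 servings of chickpeas: spends $1.70, +436.0 mg potassium (running total 1329.0 mg).
Take 0.6462 servings of cottage cheese: spends $0.42, +99.5 mg potassium (running total 1428.5 mg).
Greedy by best ratio exhausts the cost allowance optimally: 1428.5 mg.

1428.5 mg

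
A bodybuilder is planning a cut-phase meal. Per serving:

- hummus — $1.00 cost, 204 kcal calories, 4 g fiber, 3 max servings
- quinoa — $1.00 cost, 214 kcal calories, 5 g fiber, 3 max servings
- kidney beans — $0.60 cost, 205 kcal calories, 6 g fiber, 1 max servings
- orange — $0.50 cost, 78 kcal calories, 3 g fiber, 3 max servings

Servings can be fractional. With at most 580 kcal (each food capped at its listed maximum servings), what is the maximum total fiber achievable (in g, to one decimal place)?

Fiber per kcal: orange 0.03846, kidney beans 0.02927, quinoa 0.02336, hummus 0.01961.
Take 3 servings of orange: uses 234 kcal, +9.0 g fiber (running total 9.0 g).
Take 1 serving of kidney beans: uses 205 kcal, +6.0 g fiber (running total 15.0 g).
Take 0.6589 servings of quinoa: uses 141 kcal, +3.3 g fiber (running total 18.3 g).
Filling greedily by fiber-per-kcal is optimal for one linear limit, giving 18.3 g.

18.3 g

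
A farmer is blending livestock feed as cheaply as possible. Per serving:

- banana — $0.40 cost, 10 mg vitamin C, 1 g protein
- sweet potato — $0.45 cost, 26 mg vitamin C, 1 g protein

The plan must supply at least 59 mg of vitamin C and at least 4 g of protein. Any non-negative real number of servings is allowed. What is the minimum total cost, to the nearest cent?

At the optimum either one food covers both requirements or two foods hit both targets exactly; no other combination can be cheaper.
banana only: max(59/10, 4/1) = 5.9 servings → $2.36.
sweet potato only: max(59/26, 4/1) = 4 servings → $1.80.
banana + sweet potato with both tight: 2.812 servings and 1.188 servings → $1.66.
The minimum over all feasible corners is $1.66.

$1.66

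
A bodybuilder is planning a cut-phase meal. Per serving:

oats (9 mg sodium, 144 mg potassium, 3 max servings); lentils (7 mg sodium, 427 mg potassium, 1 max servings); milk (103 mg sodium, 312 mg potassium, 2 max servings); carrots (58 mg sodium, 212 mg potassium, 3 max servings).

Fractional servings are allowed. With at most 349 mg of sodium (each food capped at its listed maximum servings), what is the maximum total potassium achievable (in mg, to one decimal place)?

Potassium per mg sodium: lentils 61, oats 16, carrots 3.655, milk 3.029.
Take 1 serving of lentils: uses 7 mg sodium, +427.0 mg potassium (running total 427.0 mg).
Take 3 servings of oats: uses 27 mg sodium, +432.0 mg potassium (running total 859.0 mg).
Take 3 servings of carrots: uses 174 mg sodium, +636.0 mg potassium (running total 1495.0 mg).
Take 1.369 servings of milk: uses 141 mg sodium, +427.1 mg potassium (running total 1922.1 mg).
Greedy by best ratio exhausts the sodium allowance optimally: 1922.1 mg.

1922.1 mg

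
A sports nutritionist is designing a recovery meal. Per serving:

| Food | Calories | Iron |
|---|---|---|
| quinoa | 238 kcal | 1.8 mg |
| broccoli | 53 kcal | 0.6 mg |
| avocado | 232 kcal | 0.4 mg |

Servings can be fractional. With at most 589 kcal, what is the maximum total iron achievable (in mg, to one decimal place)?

6.7 mg

Iron per kcal: broccoli 0.01132, quinoa 0.007563, avocado 0.001724.
With no serving limits, spend the whole calories allowance on broccoli: 589 kcal / 53 kcal × 0.6 mg = 6.7 mg.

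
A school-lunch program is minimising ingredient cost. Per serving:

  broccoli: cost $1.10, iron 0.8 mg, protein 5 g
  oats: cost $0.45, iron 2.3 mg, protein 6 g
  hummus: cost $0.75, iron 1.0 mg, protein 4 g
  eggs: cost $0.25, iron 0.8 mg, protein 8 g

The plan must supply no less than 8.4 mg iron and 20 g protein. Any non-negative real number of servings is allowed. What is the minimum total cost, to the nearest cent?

$1.64

This is a tiny linear program; its minimum lies at a vertex of the feasible set. List the vertices and price them.
broccoli only: max(8.4/0.8, 20/5) = 10.5 servings → $11.55.
oats only: max(8.4/2.3, 20/6) = 3.652 servings → $1.64.
hummus only: max(8.4/1.0, 20/4) = 8.4 servings → $6.30.
eggs only: max(8.4/0.8, 20/8) = 10.5 servings → $2.62.
broccoli + oats with both targets exact would need a negative amount; discard.
broccoli + hummus: intersection lies outside the first quadrant.
broccoli + eggs with both targets exact would need a negative amount; discard.
oats + hummus with both targets exact would need a negative amount; discard.
oats + eggs: the both-tight solution has a negative serving — not a feasible corner.
hummus + eggs: intersection lies outside the first quadrant.
Cheapest feasible corner: $1.64.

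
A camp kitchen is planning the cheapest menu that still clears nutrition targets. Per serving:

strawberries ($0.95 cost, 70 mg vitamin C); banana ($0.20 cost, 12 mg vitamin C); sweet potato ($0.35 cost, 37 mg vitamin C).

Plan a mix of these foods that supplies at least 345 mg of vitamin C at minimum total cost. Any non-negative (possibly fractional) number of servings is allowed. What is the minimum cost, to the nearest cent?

Cost per mg of vitamin C: sweet potato $0.0095, strawberries $0.0136, banana $0.0167.
With no serving limits, use only sweet potato: 345 mg / 37 mg = 9.324 servings × $0.35 = $3.26.

$3.26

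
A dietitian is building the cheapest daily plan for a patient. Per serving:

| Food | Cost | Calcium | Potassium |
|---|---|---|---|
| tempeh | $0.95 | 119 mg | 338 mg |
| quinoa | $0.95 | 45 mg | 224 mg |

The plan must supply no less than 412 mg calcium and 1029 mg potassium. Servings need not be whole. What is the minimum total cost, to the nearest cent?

At the optimum either one food covers both requirements or two foods hit both targets exactly; no other combination can be cheaper.
tempeh only: max(412/119, 1029/338) = 3.462 servings → $3.29.
quinoa only: max(412/45, 1029/224) = 9.156 servings → $8.70.
tempeh + quinoa: intersection lies outside the first quadrant.
The minimum over all feasible corners is $3.29.

$3.29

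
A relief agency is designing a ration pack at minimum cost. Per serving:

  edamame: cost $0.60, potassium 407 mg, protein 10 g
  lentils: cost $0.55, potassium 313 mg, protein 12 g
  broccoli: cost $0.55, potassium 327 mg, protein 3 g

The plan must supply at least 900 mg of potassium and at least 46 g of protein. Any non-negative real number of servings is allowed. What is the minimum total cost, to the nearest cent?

Two binding constraints pin down two serving amounts, so the optimal mix uses at most two foods. The candidates are each food alone (scaled to the tighter of potassium/protein) and each pair with both constraints tight.
edamame only: max(900/407, 46/10) = 4.6 servings → $2.76.
lentils only: max(900/313, 46/12) = 3.833 servings → $2.11.
broccoli only: max(900/327, 46/3) = 15.33 servings → $8.43.
edamame + lentils: the both-tight solution has a negative serving — not a feasible corner.
edamame + broccoli: the both-tight solution has a negative serving — not a feasible corner.
lentils + broccoli: the both-tight solution has a negative serving — not a feasible corner.
The minimum over all feasible corners is $2.11.

$2.11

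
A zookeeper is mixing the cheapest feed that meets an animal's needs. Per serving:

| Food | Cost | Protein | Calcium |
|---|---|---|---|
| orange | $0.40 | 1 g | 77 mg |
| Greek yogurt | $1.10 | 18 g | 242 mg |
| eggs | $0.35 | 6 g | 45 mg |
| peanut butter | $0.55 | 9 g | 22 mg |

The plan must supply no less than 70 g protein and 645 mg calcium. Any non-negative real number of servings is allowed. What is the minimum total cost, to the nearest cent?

$4.14

At the optimum either one food covers both requirements or two foods hit both targets exactly; no other combination can be cheaper.
orange only: max(70/1, 645/77) = 70 servings → $28.00.
Greek yogurt only: max(70/18, 645/242) = 3.889 servings → $4.28.
eggs only: max(70/6, 645/45) = 14.33 servings → $5.02.
peanut butter only: max(70/9, 645/22) = 29.32 servings → $16.12.
orange + Greek yogurt: the both-tight solution has a negative serving — not a feasible corner.
orange + eggs with both tight: 1.727 servings and 11.38 servings → $4.67.
orange + peanut butter with both tight: 6.356 servings and 7.072 servings → $6.43.
Greek yogurt + eggs with both tight: 1.121 servings and 8.302 servings → $4.14.
Greek yogurt + peanut butter with both tight: 2.393 servings and 2.991 servings → $4.28.
eggs + peanut butter: intersection lies outside the first quadrant.
The minimum over all feasible corners is $4.14.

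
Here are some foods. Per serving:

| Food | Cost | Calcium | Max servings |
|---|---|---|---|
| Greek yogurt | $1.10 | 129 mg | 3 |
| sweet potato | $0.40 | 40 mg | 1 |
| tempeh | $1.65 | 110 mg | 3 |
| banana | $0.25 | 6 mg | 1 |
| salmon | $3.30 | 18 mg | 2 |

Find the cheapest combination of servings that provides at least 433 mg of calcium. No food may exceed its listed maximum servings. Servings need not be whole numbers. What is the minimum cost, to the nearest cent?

Cost per mg of calcium: Greek yogurt $0.0085, sweet potato $0.0100, tempeh $0.0150, banana $0.0417, salmon $0.1833.
Take 3 servings of Greek yogurt: +387.0 mg calcium for $3.30 (total $3.30, still need 46.0 mg).
Take 1 serving of sweet potato: +40.0 mg calcium for $0.40 (total $3.70, still need 6.0 mg).
Take 0.05455 servings of tempeh: +6.0 mg calcium for $0.09 (total $3.79, still need 0.0 mg).
Filling from the cheapest source first is optimal under one linear minimum: $3.79.

$3.79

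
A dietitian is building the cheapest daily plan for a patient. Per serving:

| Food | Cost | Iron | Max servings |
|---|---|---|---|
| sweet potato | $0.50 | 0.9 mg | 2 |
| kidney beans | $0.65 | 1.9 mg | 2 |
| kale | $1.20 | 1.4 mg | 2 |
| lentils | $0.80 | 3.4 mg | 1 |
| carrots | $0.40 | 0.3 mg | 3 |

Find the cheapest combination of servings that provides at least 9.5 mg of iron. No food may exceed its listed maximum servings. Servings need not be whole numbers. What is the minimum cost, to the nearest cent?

$3.53

Cost per mg of iron: lentils $0.2353, kidney beans $0.3421, sweet potato $0.5556, kale $0.8571, carrots $1.3333.
Take 1 serving of lentils: +3.4 mg iron for $0.80 (total $0.80, still need 6.1 mg).
Take 2 servings of kidney beans: +3.8 mg iron for $1.30 (total $2.10, still need 2.3 mg).
Take 2 servings of sweet potato: +1.8 mg iron for $1.00 (total $3.10, still need 0.5 mg).
Take 0.3571 servings of kale: +0.5 mg iron for $0.43 (total $3.53, still need 0.0 mg).
Filling from the cheapest source first is optimal under one linear minimum: $3.53.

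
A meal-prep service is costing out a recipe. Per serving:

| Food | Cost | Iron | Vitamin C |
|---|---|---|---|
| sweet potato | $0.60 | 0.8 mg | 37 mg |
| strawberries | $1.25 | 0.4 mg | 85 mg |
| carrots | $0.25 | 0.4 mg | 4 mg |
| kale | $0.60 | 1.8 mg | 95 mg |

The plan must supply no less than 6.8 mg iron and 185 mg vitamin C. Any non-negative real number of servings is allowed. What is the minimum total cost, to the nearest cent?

$2.27

For a min-cost LP with two ≥-constraints, a basic feasible solution has at most two positive variables.
sweet potato only: max(6.8/0.8, 185/37) = 8.5 servings → $5.10.
strawberries only: max(6.8/0.4, 185/85) = 17 servings → $21.25.
carrots only: max(6.8/0.4, 185/4) = 46.25 servings → $11.56.
kale only: max(6.8/1.8, 185/95) = 3.778 servings → $2.27.
sweet potato + strawberries with both targets exact would need a negative amount; discard.
sweet potato + carrots with both tight: 4.034 servings and 8.931 servings → $4.65.
sweet potato + kale: intersection lies outside the first quadrant.
strawberries + carrots with both tight: 1.444 servings and 15.56 servings → $5.69.
strawberries + kale with both targets exact would need a negative amount; discard.
carrots + kale with both tight: 10.16 servings and 1.519 servings → $3.45.
So the least-cost plan costs $2.27.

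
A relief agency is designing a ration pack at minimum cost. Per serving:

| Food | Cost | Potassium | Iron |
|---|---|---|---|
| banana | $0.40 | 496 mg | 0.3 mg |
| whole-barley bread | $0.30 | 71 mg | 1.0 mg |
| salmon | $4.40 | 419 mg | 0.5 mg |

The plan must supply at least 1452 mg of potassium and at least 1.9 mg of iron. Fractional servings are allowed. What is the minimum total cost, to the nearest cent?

The cheapest plan sits at a corner of the feasible region — with two constraints it uses at most two foods.
banana only: max(1452/496, 1.9/0.3) = 6.333 servings → $2.53.
whole-barley bread only: max(1452/71, 1.9/1.0) = 20.45 servings → $6.14.
salmon only: max(1452/419, 1.9/0.5) = 3.8 servings → $16.72.
banana + whole-barley bread with both tight: 2.775 servings and 1.068 servings → $1.43.
banana + salmon with both targets exact would need a negative amount; discard.
whole-barley bread + salmon with both tight: 0.1828 servings and 3.434 servings → $15.17.
The minimum over all feasible corners is $1.43.

$1.43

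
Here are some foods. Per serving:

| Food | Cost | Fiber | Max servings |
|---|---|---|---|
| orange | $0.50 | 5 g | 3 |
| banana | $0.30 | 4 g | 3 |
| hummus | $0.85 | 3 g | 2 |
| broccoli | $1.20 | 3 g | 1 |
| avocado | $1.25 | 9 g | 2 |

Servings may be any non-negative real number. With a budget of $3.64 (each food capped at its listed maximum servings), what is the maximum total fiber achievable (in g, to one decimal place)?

Fiber per dollar: banana 13.33, orange 10, avocado 7.2, hummus 3.529, broccoli 2.5.
Take 3 servings of banana: spends $0.90, +12.0 g fiber (running total 12.0 g).
Take 3 servings of orange: spends $1.50, +15.0 g fiber (running total 27.0 g).
Take 0.992 servings of avocado: spends $1.24, +8.9 g fiber (running total 35.9 g).
Filling greedily by fiber-per-dollar is optimal for one linear limit, giving 35.9 g.

35.9 g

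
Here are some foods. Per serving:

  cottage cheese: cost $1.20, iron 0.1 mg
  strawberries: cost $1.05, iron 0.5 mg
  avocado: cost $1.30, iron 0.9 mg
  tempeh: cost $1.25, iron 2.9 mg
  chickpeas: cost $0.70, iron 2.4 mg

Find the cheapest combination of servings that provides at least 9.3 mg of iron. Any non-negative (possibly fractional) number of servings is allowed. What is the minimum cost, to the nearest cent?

Cost per mg of iron: chickpeas $0.2917, tempeh $0.4310, avocado $1.4444, strawberries $2.1000, cottage cheese $12.0000.
With no serving limits, use only chickpeas: 9.3 mg / 2.4 mg = 3.875 servings × $0.70 = $2.71.

$2.71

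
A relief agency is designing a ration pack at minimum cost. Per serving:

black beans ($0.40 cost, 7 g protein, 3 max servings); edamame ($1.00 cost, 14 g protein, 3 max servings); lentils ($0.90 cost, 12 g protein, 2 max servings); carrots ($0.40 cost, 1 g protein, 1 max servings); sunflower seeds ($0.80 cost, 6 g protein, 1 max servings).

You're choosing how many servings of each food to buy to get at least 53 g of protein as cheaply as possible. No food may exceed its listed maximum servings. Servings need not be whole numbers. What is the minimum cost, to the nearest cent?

$3.49

Cost per g of protein: black beans $0.0571, edamame $0.0714, lentils $0.0750, sunflower seeds $0.1333, carrots $0.4000.
Take 3 servings of black beans: +21.0 g protein for $1.20 (total $1.20, still need 32.0 g).
Take 2.286 servings of edamame: +32.0 g protein for $2.29 (total $3.49, still need 0.0 g).
Greedy by cheapest-per-g is optimal for a single linear constraint, so the minimum cost is $3.49.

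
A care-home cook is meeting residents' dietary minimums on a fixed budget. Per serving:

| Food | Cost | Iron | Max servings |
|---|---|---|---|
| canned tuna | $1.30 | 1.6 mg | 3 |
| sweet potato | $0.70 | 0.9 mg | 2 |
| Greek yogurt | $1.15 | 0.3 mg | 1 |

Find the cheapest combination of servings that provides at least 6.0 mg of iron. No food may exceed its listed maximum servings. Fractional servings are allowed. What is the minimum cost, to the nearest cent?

Cost per mg of iron: sweet potato $0.7778, canned tuna $0.8125, Greek yogurt $3.8333.
Take 2 servings of sweet potato: +1.8 mg iron for $1.40 (total $1.40, still need 4.2 mg).
Take 2.625 servings of canned tuna: +4.2 mg iron for $3.41 (total $4.81, still need 0.0 mg).
Filling from the cheapest source first is optimal under one linear minimum: $4.81.

$4.81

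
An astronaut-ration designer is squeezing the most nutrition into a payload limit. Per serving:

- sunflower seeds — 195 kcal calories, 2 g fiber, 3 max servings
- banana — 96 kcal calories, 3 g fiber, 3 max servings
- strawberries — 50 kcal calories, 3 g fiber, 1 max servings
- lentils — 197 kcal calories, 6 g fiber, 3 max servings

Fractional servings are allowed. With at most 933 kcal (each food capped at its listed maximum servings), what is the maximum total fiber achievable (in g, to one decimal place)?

Fiber per kcal: strawberries 0.06, banana 0.03125, lentils 0.03046, sunflower seeds 0.01026.
Take 1 serving of strawberries: uses 50 kcal, +3.0 g fiber (running total 3.0 g).
Take 3 servings of banana: uses 288 kcal, +9.0 g fiber (running total 12.0 g).
Take 3 servings of lentils: uses 591 kcal, +18.0 g fiber (running total 30.0 g).
Take 0.02051 servings of sunflower seeds: uses 4 kcal, +0.0 g fiber (running total 30.0 g).
Filling greedily by fiber-per-kcal is optimal for one linear limit, giving 30.0 g.

30.0 g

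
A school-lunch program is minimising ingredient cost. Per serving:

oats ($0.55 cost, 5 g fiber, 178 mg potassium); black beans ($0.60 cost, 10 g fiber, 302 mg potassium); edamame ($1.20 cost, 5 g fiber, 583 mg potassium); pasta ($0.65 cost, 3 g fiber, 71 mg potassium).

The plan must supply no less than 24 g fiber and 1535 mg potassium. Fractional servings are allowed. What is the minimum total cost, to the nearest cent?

A basic optimal solution has at most two foods positive. Try each food alone and each pair with both targets met exactly.
oats only: max(24/5, 1535/178) = 8.624 servings → $4.74.
black beans only: max(24/10, 1535/302) = 5.083 servings → $3.05.
edamame only: max(24/5, 1535/583) = 4.8 servings → $5.76.
pasta only: max(24/3, 1535/71) = 21.62 servings → $14.05.
oats + black beans: intersection lies outside the first quadrant.
oats + edamame with both tight: 3.12 servings and 1.68 servings → $3.73.
oats + pasta: the both-tight solution has a negative serving — not a feasible corner.
black beans + edamame with both tight: 1.462 servings and 1.875 servings → $3.13.
black beans + pasta with both targets exact would need a negative amount; discard.
edamame + pasta with both tight: 2.081 servings and 4.532 servings → $5.44.
So the least-cost plan costs $3.05.

$3.05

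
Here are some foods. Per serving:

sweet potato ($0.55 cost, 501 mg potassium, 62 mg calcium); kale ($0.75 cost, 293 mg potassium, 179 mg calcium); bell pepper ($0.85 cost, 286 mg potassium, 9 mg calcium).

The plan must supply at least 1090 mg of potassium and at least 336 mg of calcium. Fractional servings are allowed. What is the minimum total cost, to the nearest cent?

$1.80

With two linear requirements the optimum uses one or two foods; enumerate the corners.
sweet potato only: max(1090/501, 336/62) = 5.419 servings → $2.98.
kale only: max(1090/293, 336/179) = 3.72 servings → $2.79.
bell pepper only: max(1090/286, 336/9) = 37.33 servings → $31.73.
sweet potato + kale with both tight: 1.352 servings and 1.409 servings → $1.80.
sweet potato + bell pepper with both targets exact would need a negative amount; discard.
kale + bell pepper with both tight: 1.777 servings and 1.991 servings → $3.02.
So the least-cost plan costs $1.80.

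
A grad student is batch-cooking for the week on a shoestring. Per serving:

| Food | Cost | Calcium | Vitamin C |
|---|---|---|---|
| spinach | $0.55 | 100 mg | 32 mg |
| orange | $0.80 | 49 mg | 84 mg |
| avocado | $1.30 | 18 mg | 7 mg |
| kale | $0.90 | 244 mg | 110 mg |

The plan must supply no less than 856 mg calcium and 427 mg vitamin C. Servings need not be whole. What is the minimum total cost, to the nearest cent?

$3.49

This is a tiny linear program; its minimum lies at a vertex of the feasible set. List the vertices and price them.
spinach only: max(856/100, 427/32) = 13.34 servings → $7.34.
orange only: max(856/49, 427/84) = 17.47 servings → $13.98.
avocado only: max(856/18, 427/7) = 61 servings → $79.30.
kale only: max(856/244, 427/110) = 3.882 servings → $3.49.
spinach + orange with both tight: 7.462 servings and 2.241 servings → $5.90.
spinach + avocado with both targets exact would need a negative amount; discard.
spinach + kale with both targets exact would need a negative amount; discard.
orange + avocado with both tight: 1.449 servings and 43.61 servings → $57.85.
orange + kale with both tight: 0.6638 servings and 3.375 servings → $3.57.
avocado + kale: the both-tight solution has a negative serving — not a feasible corner.
So the least-cost plan costs $3.49.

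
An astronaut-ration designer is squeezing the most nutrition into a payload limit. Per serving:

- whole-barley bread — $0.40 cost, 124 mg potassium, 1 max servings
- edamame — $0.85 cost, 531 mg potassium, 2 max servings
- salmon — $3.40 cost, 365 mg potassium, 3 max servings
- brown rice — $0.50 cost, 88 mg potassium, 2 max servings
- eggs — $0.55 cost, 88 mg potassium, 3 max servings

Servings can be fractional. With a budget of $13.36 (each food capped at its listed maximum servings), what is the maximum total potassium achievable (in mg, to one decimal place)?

2550.3 mg

Potassium per dollar: edamame 624.7, whole-barley bread 310, brown rice 176, eggs 160, salmon 107.4.
Take 2 servings of edamame: spends $1.70, +1062.0 mg potassium (running total 1062.0 mg).
Take 1 serving of whole-barley bread: spends $0.40, +124.0 mg potassium (running total 1186.0 mg).
Take 2 servings of brown rice: spends $1.00, +176.0 mg potassium (running total 1362.0 mg).
Take 3 servings of eggs: spends $1.65, +264.0 mg potassium (running total 1626.0 mg).
Take 2.532 servings of salmon: spends $8.61, +924.3 mg potassium (running total 2550.3 mg).
Greedy by best ratio exhausts the cost allowance optimally: 2550.3 mg.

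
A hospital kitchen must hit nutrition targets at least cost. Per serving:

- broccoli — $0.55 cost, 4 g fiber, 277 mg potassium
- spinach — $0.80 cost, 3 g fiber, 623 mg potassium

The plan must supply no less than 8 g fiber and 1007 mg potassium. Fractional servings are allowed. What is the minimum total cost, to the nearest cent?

$1.52

For a min-cost LP with two ≥-constraints, a basic feasible solution has at most two positive variables.
broccoli only: max(8/4, 1007/277) = 3.635 servings → $2.00.
spinach only: max(8/3, 1007/623) = 2.667 servings → $2.13.
broccoli + spinach with both tight: 1.182 servings and 1.091 servings → $1.52.
Cheapest feasible corner: $1.52.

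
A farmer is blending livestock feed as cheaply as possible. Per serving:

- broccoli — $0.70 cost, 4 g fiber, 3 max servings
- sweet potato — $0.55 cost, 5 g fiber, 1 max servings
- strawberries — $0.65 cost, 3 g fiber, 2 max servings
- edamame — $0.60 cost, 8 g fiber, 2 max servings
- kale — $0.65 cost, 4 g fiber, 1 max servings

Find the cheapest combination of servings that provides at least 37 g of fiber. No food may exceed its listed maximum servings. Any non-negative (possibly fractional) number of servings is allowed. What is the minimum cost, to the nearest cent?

Cost per g of fiber: edamame $0.0750, sweet potato $0.1100, kale $0.1625, broccoli $0.1750, strawberries $0.2167.
Take 2 servings of edamame: +16.0 g fiber for $1.20 (total $1.20, still need 21.0 g).
Take 1 serving of sweet potato: +5.0 g fiber for $0.55 (total $1.75, still need 16.0 g).
Take 1 serving of kale: +4.0 g fiber for $0.65 (total $2.40, still need 12.0 g).
Take 3 servings of broccoli: +12.0 g fiber for $2.10 (total $4.50, still need 0.0 g).
Greedy by cheapest-per-g is optimal for a single linear constraint, so the minimum cost is $4.50.

$4.50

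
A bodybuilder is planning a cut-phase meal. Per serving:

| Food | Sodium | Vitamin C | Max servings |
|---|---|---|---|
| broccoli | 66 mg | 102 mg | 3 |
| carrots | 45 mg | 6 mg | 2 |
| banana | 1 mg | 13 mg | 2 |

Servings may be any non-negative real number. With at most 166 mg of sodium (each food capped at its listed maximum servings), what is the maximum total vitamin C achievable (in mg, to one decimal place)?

Vitamin C per mg sodium: banana 13, broccoli 1.545, carrots 0.1333.
Take 2 servings of banana: uses 2 mg sodium, +26.0 mg vitamin C (running total 26.0 mg).
Take 2.485 servings of broccoli: uses 164 mg sodium, +253.5 mg vitamin C (running total 279.5 mg).
Filling greedily by vitamin C-per-mg sodium is optimal for one linear limit, giving 279.5 mg.

279.5 mg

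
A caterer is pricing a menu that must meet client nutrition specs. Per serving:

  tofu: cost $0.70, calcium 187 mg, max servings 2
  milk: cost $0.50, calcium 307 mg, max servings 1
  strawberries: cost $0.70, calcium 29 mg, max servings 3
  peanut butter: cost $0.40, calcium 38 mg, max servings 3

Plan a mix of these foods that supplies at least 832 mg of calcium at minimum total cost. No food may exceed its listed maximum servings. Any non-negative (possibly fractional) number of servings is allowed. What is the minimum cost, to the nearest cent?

$3.99

Cost per mg of calcium: milk $0.0016, tofu $0.0037, peanut butter $0.0105, strawberries $0.0241.
Take 1 serving of milk: +307.0 mg calcium for $0.50 (total $0.50, still need 525.0 mg).
Take 2 servings of tofu: +374.0 mg calcium for $1.40 (total $1.90, still need 151.0 mg).
Take 3 servings of peanut butter: +114.0 mg calcium for $1.20 (total $3.10, still need 37.0 mg).
Take 1.276 servings of strawberries: +37.0 mg calcium for $0.89 (total $3.99, still need 0.0 mg).
Greedy by cheapest-per-mg is optimal for a single linear constraint, so the minimum cost is $3.99.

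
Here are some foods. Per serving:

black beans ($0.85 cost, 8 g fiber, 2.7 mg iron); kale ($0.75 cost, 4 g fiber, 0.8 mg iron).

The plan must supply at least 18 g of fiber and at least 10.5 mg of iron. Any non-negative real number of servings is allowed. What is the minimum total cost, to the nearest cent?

With two linear requirements the optimum uses one or two foods; enumerate the corners.
black beans only: max(18/8, 10.5/2.7) = 3.889 servings → $3.31.
kale only: max(18/4, 10.5/0.8) = 13.12 servings → $9.84.
black beans + kale: the both-tight solution has a negative serving — not a feasible corner.
Cheapest feasible corner: $3.31.

$3.31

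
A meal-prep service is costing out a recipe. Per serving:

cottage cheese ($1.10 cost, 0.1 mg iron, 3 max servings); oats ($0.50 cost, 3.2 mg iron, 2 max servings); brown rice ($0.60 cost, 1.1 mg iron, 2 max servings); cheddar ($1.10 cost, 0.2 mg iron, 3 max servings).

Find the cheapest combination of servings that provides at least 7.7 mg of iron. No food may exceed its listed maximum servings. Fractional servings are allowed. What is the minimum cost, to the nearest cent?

Cost per mg of iron: oats $0.1562, brown rice $0.5455, cheddar $5.5000, cottage cheese $11.0000.
Take 2 servings of oats: +6.4 mg iron for $1.00 (total $1.00, still need 1.3 mg).
Take 1.182 servings of brown rice: +1.3 mg iron for $0.71 (total $1.71, still need 0.0 mg).
Greedy by cheapest-per-mg is optimal for a single linear constraint, so the minimum cost is $1.71.

$1.71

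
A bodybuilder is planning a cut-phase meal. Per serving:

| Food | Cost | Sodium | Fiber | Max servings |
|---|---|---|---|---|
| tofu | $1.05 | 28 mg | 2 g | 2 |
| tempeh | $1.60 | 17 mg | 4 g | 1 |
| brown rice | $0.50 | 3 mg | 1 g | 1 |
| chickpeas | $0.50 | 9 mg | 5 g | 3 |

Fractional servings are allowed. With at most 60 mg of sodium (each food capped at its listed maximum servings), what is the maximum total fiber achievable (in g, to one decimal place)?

20.9 g

Fiber per mg sodium: chickpeas 0.5556, brown rice 0.3333, tempeh 0.2353, tofu 0.07143.
Take 3 servings of chickpeas: uses 27 mg sodium, +15.0 g fiber (running total 15.0 g).
Take 1 serving of brown rice: uses 3 mg sodium, +1.0 g fiber (running total 16.0 g).
Take 1 serving of tempeh: uses 17 mg sodium, +4.0 g fiber (running total 20.0 g).
Take 0.4643 servings of tofu: uses 13 mg sodium, +0.9 g fiber (running total 20.9 g).
Greedy by best ratio exhausts the sodium allowance optimally: 20.9 g.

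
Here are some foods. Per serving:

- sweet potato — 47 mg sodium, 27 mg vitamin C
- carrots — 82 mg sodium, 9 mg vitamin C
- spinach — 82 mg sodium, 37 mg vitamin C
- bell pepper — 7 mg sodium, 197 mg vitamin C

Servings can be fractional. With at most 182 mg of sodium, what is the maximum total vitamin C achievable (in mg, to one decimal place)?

5122.0 mg

Vitamin C per mg sodium: bell pepper 28.14, sweet potato 0.5745, spinach 0.4512, carrots 0.1098.
With no serving limits, spend the whole sodium allowance on bell pepper: 182 mg / 7 mg × 197 mg = 5122.0 mg.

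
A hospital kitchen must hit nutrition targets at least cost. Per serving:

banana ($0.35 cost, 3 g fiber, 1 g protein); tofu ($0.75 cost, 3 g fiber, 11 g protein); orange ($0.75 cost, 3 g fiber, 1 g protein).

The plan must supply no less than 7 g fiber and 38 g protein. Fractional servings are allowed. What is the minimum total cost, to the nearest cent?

For a min-cost LP with two ≥-constraints, a basic feasible solution has at most two positive variables.
banana only: max(7/3, 38/1) = 38 servings → $13.30.
tofu only: max(7/3, 38/11) = 3.455 servings → $2.59.
orange only: max(7/3, 38/1) = 38 servings → $28.50.
banana + tofu with both targets exact would need a negative amount; discard.
banana + orange (both tight): parallel constraints — no distinct corner.
tofu + orange: intersection lies outside the first quadrant.
So the least-cost plan costs $2.59.

$2.59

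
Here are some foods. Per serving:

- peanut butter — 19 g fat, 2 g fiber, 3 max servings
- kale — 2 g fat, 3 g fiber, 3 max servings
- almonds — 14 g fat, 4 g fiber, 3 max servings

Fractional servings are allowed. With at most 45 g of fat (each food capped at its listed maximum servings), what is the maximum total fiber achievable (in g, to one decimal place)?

20.1 g

Fiber per g fat: kale 1.5, almonds 0.2857, peanut butter 0.1053.
Take 3 servings of kale: uses 6 g fat, +9.0 g fiber (running total 9.0 g).
Take 2.786 servings of almonds: uses 39 g fat, +11.1 g fiber (running total 20.1 g).
Filling greedily by fiber-per-g fat is optimal for one linear limit, giving 20.1 g.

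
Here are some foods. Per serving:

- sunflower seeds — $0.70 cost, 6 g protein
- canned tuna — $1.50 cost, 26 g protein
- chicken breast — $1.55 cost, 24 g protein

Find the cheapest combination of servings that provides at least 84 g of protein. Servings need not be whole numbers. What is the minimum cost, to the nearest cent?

$4.85

Cost per g of protein: canned tuna $0.0577, chicken breast $0.0646, sunflower seeds $0.1167.
With no serving limits, use only canned tuna: 84 g / 26 g = 3.231 servings × $1.50 = $4.85.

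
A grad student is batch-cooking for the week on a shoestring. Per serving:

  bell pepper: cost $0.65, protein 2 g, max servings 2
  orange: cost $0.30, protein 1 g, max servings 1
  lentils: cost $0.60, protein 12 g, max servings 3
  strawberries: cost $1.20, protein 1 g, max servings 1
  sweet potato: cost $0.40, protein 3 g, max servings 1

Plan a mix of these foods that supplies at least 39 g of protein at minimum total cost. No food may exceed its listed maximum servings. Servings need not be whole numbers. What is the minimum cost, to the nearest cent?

$2.20

Cost per g of protein: lentils $0.0500, sweet potato $0.1333, orange $0.3000, bell pepper $0.3250, strawberries $1.2000.
Take 3 servings of lentils: +36.0 g protein for $1.80 (total $1.80, still need 3.0 g).
Take 1 serving of sweet potato: +3.0 g protein for $0.40 (total $2.20, still need 0.0 g).
Filling from the cheapest source first is optimal under one linear minimum: $2.20.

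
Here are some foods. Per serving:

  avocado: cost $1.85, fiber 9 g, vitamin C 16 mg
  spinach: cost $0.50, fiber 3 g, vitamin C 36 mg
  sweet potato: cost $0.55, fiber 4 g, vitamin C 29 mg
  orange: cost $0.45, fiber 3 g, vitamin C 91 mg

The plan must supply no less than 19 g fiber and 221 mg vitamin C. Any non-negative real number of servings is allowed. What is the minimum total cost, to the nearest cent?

A basic optimal solution has at most two foods positive. Try each food alone and each pair with both targets met exactly.
avocado only: max(19/9, 221/16) = 13.81 servings → $25.55.
spinach only: max(19/3, 221/36) = 6.333 servings → $3.17.
sweet potato only: max(19/4, 221/29) = 7.621 servings → $4.19.
orange only: max(19/3, 221/91) = 6.333 servings → $2.85.
avocado + spinach with both tight: 0.07609 servings and 6.105 servings → $3.19.
avocado + sweet potato: the both-tight solution has a negative serving — not a feasible corner.
avocado + orange with both tight: 1.383 servings and 2.185 servings → $3.54.
spinach + sweet potato with both tight: 5.842 servings and 0.3684 servings → $3.12.
spinach + orange: the both-tight solution has a negative serving — not a feasible corner.
sweet potato + orange with both tight: 3.848 servings and 1.202 servings → $2.66.
Cheapest feasible corner: $2.66.

$2.66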